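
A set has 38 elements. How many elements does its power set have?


The set has 38 elements.
The power set contains all possible subsets.
|P(A)| = 2^|A| = 2^38 = 274877906944

274877906944


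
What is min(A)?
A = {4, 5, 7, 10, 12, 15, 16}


Set A = {4, 5, 7, 10, 12, 15, 16}
Elements in ascending order: 4, 5, 7, 10, 12, 15, 16
The smallest element is 4.

4


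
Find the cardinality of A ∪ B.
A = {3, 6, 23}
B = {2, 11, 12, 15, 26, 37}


Set A = {3, 6, 23}, |A| = 3
Set B = {2, 11, 12, 15, 26, 37}, |B| = 6
A ∩ B = {}, |A ∩ B| = 0
|A ∪ B| = |A| + |B| - |A ∩ B| = 3 + 6 - 0 = 9

9


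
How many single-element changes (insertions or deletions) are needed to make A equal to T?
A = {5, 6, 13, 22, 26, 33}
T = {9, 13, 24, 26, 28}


Set A = {5, 6, 13, 22, 26, 33}
Set T = {9, 13, 24, 26, 28}
Elements to remove from A (in A, not in T): {5, 6, 22, 33} → 4 removals
Elements to add to A (in T, not in A): {9, 24, 28} → 3 additions
Total edits = 4 + 3 = 7

7


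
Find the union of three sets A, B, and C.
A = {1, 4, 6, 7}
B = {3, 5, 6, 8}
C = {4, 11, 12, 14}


Set A = {1, 4, 6, 7}
Set B = {3, 5, 6, 8}
Set C = {4, 11, 12, 14}
First, A ∪ B = {1, 3, 4, 5, 6, 7, 8}
Then, (A ∪ B) ∪ C = {1, 3, 4, 5, 6, 7, 8, 11, 12, 14}

{1, 3, 4, 5, 6, 7, 8, 11, 12, 14}


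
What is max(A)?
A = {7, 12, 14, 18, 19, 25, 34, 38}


Set A = {7, 12, 14, 18, 19, 25, 34, 38}
Elements in ascending order: 7, 12, 14, 18, 19, 25, 34, 38
The largest element is 38.

38


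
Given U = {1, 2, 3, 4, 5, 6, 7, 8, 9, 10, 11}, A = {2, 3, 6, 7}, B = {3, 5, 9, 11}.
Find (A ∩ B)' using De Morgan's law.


U = {1, 2, 3, 4, 5, 6, 7, 8, 9, 10, 11}
A = {2, 3, 6, 7}, B = {3, 5, 9, 11}
A ∩ B = {3}
(A ∩ B)' = U \ (A ∩ B) = {1, 2, 4, 5, 6, 7, 8, 9, 10, 11}
Verification via A' ∪ B': A' = {1, 4, 5, 8, 9, 10, 11}, B' = {1, 2, 4, 6, 7, 8, 10}
A' ∪ B' = {1, 2, 4, 5, 6, 7, 8, 9, 10, 11} ✓

{1, 2, 4, 5, 6, 7, 8, 9, 10, 11}


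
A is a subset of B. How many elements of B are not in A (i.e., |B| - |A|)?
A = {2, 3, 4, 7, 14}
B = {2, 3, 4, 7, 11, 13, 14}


Set A = {2, 3, 4, 7, 14}, |A| = 5
Set B = {2, 3, 4, 7, 11, 13, 14}, |B| = 7
Since A ⊆ B: B \ A = {11, 13}
|B| - |A| = 7 - 5 = 2

2


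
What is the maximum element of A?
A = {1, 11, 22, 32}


Set A = {1, 11, 22, 32}
Elements in ascending order: 1, 11, 22, 32
The largest element is 32.

32


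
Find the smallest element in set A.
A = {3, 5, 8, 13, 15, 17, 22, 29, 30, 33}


Set A = {3, 5, 8, 13, 15, 17, 22, 29, 30, 33}
Elements in ascending order: 3, 5, 8, 13, 15, 17, 22, 29, 30, 33
The smallest element is 3.

3


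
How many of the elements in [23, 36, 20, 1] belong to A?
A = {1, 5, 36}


Set A = {1, 5, 36}
Candidates: [23, 36, 20, 1]
Check each candidate:
23 ∉ A, 36 ∈ A, 20 ∉ A, 1 ∈ A
Count of candidates in A: 2

2


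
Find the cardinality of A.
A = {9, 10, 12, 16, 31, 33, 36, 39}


Set A = {9, 10, 12, 16, 31, 33, 36, 39}
Listing elements: 9, 10, 12, 16, 31, 33, 36, 39
Counting: 8 elements
|A| = 8

8


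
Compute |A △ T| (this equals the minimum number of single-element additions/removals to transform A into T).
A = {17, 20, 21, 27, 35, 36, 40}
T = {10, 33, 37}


Set A = {17, 20, 21, 27, 35, 36, 40}
Set T = {10, 33, 37}
Elements to remove from A (in A, not in T): {17, 20, 21, 27, 35, 36, 40} → 7 removals
Elements to add to A (in T, not in A): {10, 33, 37} → 3 additions
Total edits = 7 + 3 = 10

10


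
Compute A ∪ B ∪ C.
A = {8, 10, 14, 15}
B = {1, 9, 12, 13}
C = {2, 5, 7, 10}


Set A = {8, 10, 14, 15}
Set B = {1, 9, 12, 13}
Set C = {2, 5, 7, 10}
First, A ∪ B = {1, 8, 9, 10, 12, 13, 14, 15}
Then, (A ∪ B) ∪ C = {1, 2, 5, 7, 8, 9, 10, 12, 13, 14, 15}

{1, 2, 5, 7, 8, 9, 10, 12, 13, 14, 15}


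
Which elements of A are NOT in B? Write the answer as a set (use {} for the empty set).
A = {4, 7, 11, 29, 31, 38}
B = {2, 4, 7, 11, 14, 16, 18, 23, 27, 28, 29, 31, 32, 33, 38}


Set A = {4, 7, 11, 29, 31, 38}
Set B = {2, 4, 7, 11, 14, 16, 18, 23, 27, 28, 29, 31, 32, 33, 38}
Check each element of A against B:
4 ∈ B, 7 ∈ B, 11 ∈ B, 29 ∈ B, 31 ∈ B, 38 ∈ B
Elements of A not in B: {}

{}


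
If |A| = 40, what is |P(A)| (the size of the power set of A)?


The set has 40 elements.
The power set contains all possible subsets.
|P(A)| = 2^|A| = 2^40 = 1099511627776

1099511627776


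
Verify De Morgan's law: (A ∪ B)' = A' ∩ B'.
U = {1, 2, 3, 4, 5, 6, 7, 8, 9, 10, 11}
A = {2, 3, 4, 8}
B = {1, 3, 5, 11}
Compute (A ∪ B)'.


U = {1, 2, 3, 4, 5, 6, 7, 8, 9, 10, 11}
A = {2, 3, 4, 8}, B = {1, 3, 5, 11}
A ∪ B = {1, 2, 3, 4, 5, 8, 11}
(A ∪ B)' = U \ (A ∪ B) = {6, 7, 9, 10}
Verification via A' ∩ B': A' = {1, 5, 6, 7, 9, 10, 11}, B' = {2, 4, 6, 7, 8, 9, 10}
A' ∩ B' = {6, 7, 9, 10} ✓

{6, 7, 9, 10}


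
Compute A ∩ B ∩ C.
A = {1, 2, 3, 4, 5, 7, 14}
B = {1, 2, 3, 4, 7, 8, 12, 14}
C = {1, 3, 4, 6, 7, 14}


Set A = {1, 2, 3, 4, 5, 7, 14}
Set B = {1, 2, 3, 4, 7, 8, 12, 14}
Set C = {1, 3, 4, 6, 7, 14}
First, A ∩ B = {1, 2, 3, 4, 7, 14}
Then, (A ∩ B) ∩ C = {1, 3, 4, 7, 14}

{1, 3, 4, 7, 14}


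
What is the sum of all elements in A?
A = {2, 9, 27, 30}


Set A = {2, 9, 27, 30}
Sum = 2 + 9 + 27 + 30 = 68

68


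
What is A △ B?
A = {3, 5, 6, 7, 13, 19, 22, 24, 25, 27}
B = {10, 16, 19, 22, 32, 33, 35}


Set A = {3, 5, 6, 7, 13, 19, 22, 24, 25, 27}
Set B = {10, 16, 19, 22, 32, 33, 35}
A △ B = (A \ B) ∪ (B \ A)
Elements in A but not B: {3, 5, 6, 7, 13, 24, 25, 27}
Elements in B but not A: {10, 16, 32, 33, 35}
A △ B = {3, 5, 6, 7, 10, 13, 16, 24, 25, 27, 32, 33, 35}

{3, 5, 6, 7, 10, 13, 16, 24, 25, 27, 32, 33, 35}


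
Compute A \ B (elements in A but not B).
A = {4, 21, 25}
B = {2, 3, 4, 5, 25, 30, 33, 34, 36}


Set A = {4, 21, 25}
Set B = {2, 3, 4, 5, 25, 30, 33, 34, 36}
A \ B includes elements in A that are not in B.
Check each element of A:
4 (in B, remove), 21 (not in B, keep), 25 (in B, remove)
A \ B = {21}

{21}


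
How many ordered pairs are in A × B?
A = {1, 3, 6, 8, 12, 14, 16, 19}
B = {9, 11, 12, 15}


Set A = {1, 3, 6, 8, 12, 14, 16, 19} has 8 elements.
Set B = {9, 11, 12, 15} has 4 elements.
|A × B| = |A| × |B| = 8 × 4 = 32

32


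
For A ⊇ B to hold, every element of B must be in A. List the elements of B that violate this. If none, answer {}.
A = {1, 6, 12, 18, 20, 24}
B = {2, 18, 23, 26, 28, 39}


Set A = {1, 6, 12, 18, 20, 24}
Set B = {2, 18, 23, 26, 28, 39}
Check each element of B against A:
2 ∉ A (include), 18 ∈ A, 23 ∉ A (include), 26 ∉ A (include), 28 ∉ A (include), 39 ∉ A (include)
Elements of B not in A: {2, 23, 26, 28, 39}

{2, 23, 26, 28, 39}


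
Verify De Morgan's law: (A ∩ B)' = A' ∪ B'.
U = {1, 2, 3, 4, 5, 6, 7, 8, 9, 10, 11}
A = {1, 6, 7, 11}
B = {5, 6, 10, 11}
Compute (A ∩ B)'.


U = {1, 2, 3, 4, 5, 6, 7, 8, 9, 10, 11}
A = {1, 6, 7, 11}, B = {5, 6, 10, 11}
A ∩ B = {6, 11}
(A ∩ B)' = U \ (A ∩ B) = {1, 2, 3, 4, 5, 7, 8, 9, 10}
Verification via A' ∪ B': A' = {2, 3, 4, 5, 8, 9, 10}, B' = {1, 2, 3, 4, 7, 8, 9}
A' ∪ B' = {1, 2, 3, 4, 5, 7, 8, 9, 10} ✓

{1, 2, 3, 4, 5, 7, 8, 9, 10}


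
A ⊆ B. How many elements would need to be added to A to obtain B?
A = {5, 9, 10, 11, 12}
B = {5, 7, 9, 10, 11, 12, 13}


Set A = {5, 9, 10, 11, 12}, |A| = 5
Set B = {5, 7, 9, 10, 11, 12, 13}, |B| = 7
Since A ⊆ B: B \ A = {7, 13}
|B| - |A| = 7 - 5 = 2

2


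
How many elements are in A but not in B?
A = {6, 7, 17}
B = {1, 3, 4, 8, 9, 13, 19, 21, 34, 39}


Set A = {6, 7, 17}
Set B = {1, 3, 4, 8, 9, 13, 19, 21, 34, 39}
A \ B = {6, 7, 17}
|A \ B| = 3

3


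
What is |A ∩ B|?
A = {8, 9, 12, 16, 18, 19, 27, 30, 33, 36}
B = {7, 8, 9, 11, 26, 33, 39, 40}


Set A = {8, 9, 12, 16, 18, 19, 27, 30, 33, 36}
Set B = {7, 8, 9, 11, 26, 33, 39, 40}
A ∩ B = {8, 9, 33}
|A ∩ B| = 3

3


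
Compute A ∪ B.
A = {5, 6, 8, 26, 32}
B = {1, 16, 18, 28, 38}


Set A = {5, 6, 8, 26, 32}
Set B = {1, 16, 18, 28, 38}
A ∪ B includes all elements in either set.
Elements from A: {5, 6, 8, 26, 32}
Elements from B not already included: {1, 16, 18, 28, 38}
A ∪ B = {1, 5, 6, 8, 16, 18, 26, 28, 32, 38}

{1, 5, 6, 8, 16, 18, 26, 28, 32, 38}


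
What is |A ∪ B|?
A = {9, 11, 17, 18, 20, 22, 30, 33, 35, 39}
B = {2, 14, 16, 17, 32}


Set A = {9, 11, 17, 18, 20, 22, 30, 33, 35, 39}, |A| = 10
Set B = {2, 14, 16, 17, 32}, |B| = 5
A ∩ B = {17}, |A ∩ B| = 1
|A ∪ B| = |A| + |B| - |A ∩ B| = 10 + 5 - 1 = 14

14


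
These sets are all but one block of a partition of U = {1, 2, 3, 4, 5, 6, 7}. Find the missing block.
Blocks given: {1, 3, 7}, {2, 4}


U = {1, 2, 3, 4, 5, 6, 7}
Shown blocks: {1, 3, 7}, {2, 4}
A partition's blocks are pairwise disjoint and cover U, so the missing block = U \ (union of shown blocks).
Union of shown blocks: {1, 2, 3, 4, 7}
Missing block = U \ (union) = {5, 6}

{5, 6}


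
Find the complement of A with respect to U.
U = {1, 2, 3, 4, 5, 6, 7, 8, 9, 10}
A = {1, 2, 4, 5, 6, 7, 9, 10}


Universal set U = {1, 2, 3, 4, 5, 6, 7, 8, 9, 10}
Set A = {1, 2, 4, 5, 6, 7, 9, 10}
A' = U \ A = elements in U but not in A
Checking each element of U:
1 (in A, exclude), 2 (in A, exclude), 3 (not in A, include), 4 (in A, exclude), 5 (in A, exclude), 6 (in A, exclude), 7 (in A, exclude), 8 (not in A, include), 9 (in A, exclude), 10 (in A, exclude)
A' = {3, 8}

{3, 8}


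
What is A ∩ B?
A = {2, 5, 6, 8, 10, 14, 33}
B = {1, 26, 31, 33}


Set A = {2, 5, 6, 8, 10, 14, 33}
Set B = {1, 26, 31, 33}
A ∩ B includes only elements in both sets.
Check each element of A against B:
2 ✗, 5 ✗, 6 ✗, 8 ✗, 10 ✗, 14 ✗, 33 ✓
A ∩ B = {33}

{33}


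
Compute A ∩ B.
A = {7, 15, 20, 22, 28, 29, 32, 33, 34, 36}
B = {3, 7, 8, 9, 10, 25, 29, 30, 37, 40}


Set A = {7, 15, 20, 22, 28, 29, 32, 33, 34, 36}
Set B = {3, 7, 8, 9, 10, 25, 29, 30, 37, 40}
A ∩ B includes only elements in both sets.
Check each element of A against B:
7 ✓, 15 ✗, 20 ✗, 22 ✗, 28 ✗, 29 ✓, 32 ✗, 33 ✗, 34 ✗, 36 ✗
A ∩ B = {7, 29}

{7, 29}


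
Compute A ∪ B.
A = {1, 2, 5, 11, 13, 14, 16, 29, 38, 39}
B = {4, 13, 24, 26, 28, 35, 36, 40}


Set A = {1, 2, 5, 11, 13, 14, 16, 29, 38, 39}
Set B = {4, 13, 24, 26, 28, 35, 36, 40}
A ∪ B includes all elements in either set.
Elements from A: {1, 2, 5, 11, 13, 14, 16, 29, 38, 39}
Elements from B not already included: {4, 24, 26, 28, 35, 36, 40}
A ∪ B = {1, 2, 4, 5, 11, 13, 14, 16, 24, 26, 28, 29, 35, 36, 38, 39, 40}

{1, 2, 4, 5, 11, 13, 14, 16, 24, 26, 28, 29, 35, 36, 38, 39, 40}


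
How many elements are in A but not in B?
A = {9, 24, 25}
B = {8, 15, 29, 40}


Set A = {9, 24, 25}
Set B = {8, 15, 29, 40}
A \ B = {9, 24, 25}
|A \ B| = 3

3


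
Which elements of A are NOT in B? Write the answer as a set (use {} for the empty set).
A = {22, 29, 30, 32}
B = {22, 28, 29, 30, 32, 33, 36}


Set A = {22, 29, 30, 32}
Set B = {22, 28, 29, 30, 32, 33, 36}
Check each element of A against B:
22 ∈ B, 29 ∈ B, 30 ∈ B, 32 ∈ B
Elements of A not in B: {}

{}


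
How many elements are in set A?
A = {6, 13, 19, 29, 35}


Set A = {6, 13, 19, 29, 35}
Listing elements: 6, 13, 19, 29, 35
Counting: 5 elements
|A| = 5

5


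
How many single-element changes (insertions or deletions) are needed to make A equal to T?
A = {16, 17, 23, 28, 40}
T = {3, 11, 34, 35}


Set A = {16, 17, 23, 28, 40}
Set T = {3, 11, 34, 35}
Elements to remove from A (in A, not in T): {16, 17, 23, 28, 40} → 5 removals
Elements to add to A (in T, not in A): {3, 11, 34, 35} → 4 additions
Total edits = 5 + 4 = 9

9


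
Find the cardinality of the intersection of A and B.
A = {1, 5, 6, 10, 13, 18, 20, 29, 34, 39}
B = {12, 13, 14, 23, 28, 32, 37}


Set A = {1, 5, 6, 10, 13, 18, 20, 29, 34, 39}
Set B = {12, 13, 14, 23, 28, 32, 37}
A ∩ B = {13}
|A ∩ B| = 1

1


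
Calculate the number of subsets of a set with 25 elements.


The set has 25 elements.
The power set contains all possible subsets.
|P(A)| = 2^|A| = 2^25 = 33554432

33554432


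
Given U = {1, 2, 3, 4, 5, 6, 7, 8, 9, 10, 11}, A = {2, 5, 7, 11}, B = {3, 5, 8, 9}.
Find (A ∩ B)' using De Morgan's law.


U = {1, 2, 3, 4, 5, 6, 7, 8, 9, 10, 11}
A = {2, 5, 7, 11}, B = {3, 5, 8, 9}
A ∩ B = {5}
(A ∩ B)' = U \ (A ∩ B) = {1, 2, 3, 4, 6, 7, 8, 9, 10, 11}
Verification via A' ∪ B': A' = {1, 3, 4, 6, 8, 9, 10}, B' = {1, 2, 4, 6, 7, 10, 11}
A' ∪ B' = {1, 2, 3, 4, 6, 7, 8, 9, 10, 11} ✓

{1, 2, 3, 4, 6, 7, 8, 9, 10, 11}


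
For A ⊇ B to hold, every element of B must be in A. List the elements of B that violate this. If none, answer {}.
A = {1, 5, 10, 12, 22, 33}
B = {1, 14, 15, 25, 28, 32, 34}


Set A = {1, 5, 10, 12, 22, 33}
Set B = {1, 14, 15, 25, 28, 32, 34}
Check each element of B against A:
1 ∈ A, 14 ∉ A (include), 15 ∉ A (include), 25 ∉ A (include), 28 ∉ A (include), 32 ∉ A (include), 34 ∉ A (include)
Elements of B not in A: {14, 15, 25, 28, 32, 34}

{14, 15, 25, 28, 32, 34}


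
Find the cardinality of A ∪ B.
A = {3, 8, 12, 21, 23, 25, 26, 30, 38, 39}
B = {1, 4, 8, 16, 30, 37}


Set A = {3, 8, 12, 21, 23, 25, 26, 30, 38, 39}, |A| = 10
Set B = {1, 4, 8, 16, 30, 37}, |B| = 6
A ∩ B = {8, 30}, |A ∩ B| = 2
|A ∪ B| = |A| + |B| - |A ∩ B| = 10 + 6 - 2 = 14

14


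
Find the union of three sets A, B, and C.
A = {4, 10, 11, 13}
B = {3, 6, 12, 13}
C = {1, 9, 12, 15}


Set A = {4, 10, 11, 13}
Set B = {3, 6, 12, 13}
Set C = {1, 9, 12, 15}
First, A ∪ B = {3, 4, 6, 10, 11, 12, 13}
Then, (A ∪ B) ∪ C = {1, 3, 4, 6, 9, 10, 11, 12, 13, 15}

{1, 3, 4, 6, 9, 10, 11, 12, 13, 15}


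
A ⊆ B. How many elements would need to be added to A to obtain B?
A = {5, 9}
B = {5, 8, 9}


Set A = {5, 9}, |A| = 2
Set B = {5, 8, 9}, |B| = 3
Since A ⊆ B: B \ A = {8}
|B| - |A| = 3 - 2 = 1

1


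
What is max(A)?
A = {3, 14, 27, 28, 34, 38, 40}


Set A = {3, 14, 27, 28, 34, 38, 40}
Elements in ascending order: 3, 14, 27, 28, 34, 38, 40
The largest element is 40.

40


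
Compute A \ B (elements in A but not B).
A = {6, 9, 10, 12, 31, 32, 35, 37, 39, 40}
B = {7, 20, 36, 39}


Set A = {6, 9, 10, 12, 31, 32, 35, 37, 39, 40}
Set B = {7, 20, 36, 39}
A \ B includes elements in A that are not in B.
Check each element of A:
6 (not in B, keep), 9 (not in B, keep), 10 (not in B, keep), 12 (not in B, keep), 31 (not in B, keep), 32 (not in B, keep), 35 (not in B, keep), 37 (not in B, keep), 39 (in B, remove), 40 (not in B, keep)
A \ B = {6, 9, 10, 12, 31, 32, 35, 37, 40}

{6, 9, 10, 12, 31, 32, 35, 37, 40}


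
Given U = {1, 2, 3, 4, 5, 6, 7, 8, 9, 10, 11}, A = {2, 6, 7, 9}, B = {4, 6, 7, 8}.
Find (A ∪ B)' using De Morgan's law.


U = {1, 2, 3, 4, 5, 6, 7, 8, 9, 10, 11}
A = {2, 6, 7, 9}, B = {4, 6, 7, 8}
A ∪ B = {2, 4, 6, 7, 8, 9}
(A ∪ B)' = U \ (A ∪ B) = {1, 3, 5, 10, 11}
Verification via A' ∩ B': A' = {1, 3, 4, 5, 8, 10, 11}, B' = {1, 2, 3, 5, 9, 10, 11}
A' ∩ B' = {1, 3, 5, 10, 11} ✓

{1, 3, 5, 10, 11}


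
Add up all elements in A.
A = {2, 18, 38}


Set A = {2, 18, 38}
Sum = 2 + 18 + 38 = 58

58


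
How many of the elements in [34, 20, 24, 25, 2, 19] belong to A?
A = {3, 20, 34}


Set A = {3, 20, 34}
Candidates: [34, 20, 24, 25, 2, 19]
Check each candidate:
34 ∈ A, 20 ∈ A, 24 ∉ A, 25 ∉ A, 2 ∉ A, 19 ∉ A
Count of candidates in A: 2

2


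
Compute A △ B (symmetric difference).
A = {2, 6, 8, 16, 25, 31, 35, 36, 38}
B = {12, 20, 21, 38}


Set A = {2, 6, 8, 16, 25, 31, 35, 36, 38}
Set B = {12, 20, 21, 38}
A △ B = (A \ B) ∪ (B \ A)
Elements in A but not B: {2, 6, 8, 16, 25, 31, 35, 36}
Elements in B but not A: {12, 20, 21}
A △ B = {2, 6, 8, 12, 16, 20, 21, 25, 31, 35, 36}

{2, 6, 8, 12, 16, 20, 21, 25, 31, 35, 36}


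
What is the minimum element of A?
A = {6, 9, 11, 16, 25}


Set A = {6, 9, 11, 16, 25}
Elements in ascending order: 6, 9, 11, 16, 25
The smallest element is 6.

6


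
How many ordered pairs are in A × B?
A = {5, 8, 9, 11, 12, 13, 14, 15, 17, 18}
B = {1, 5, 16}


Set A = {5, 8, 9, 11, 12, 13, 14, 15, 17, 18} has 10 elements.
Set B = {1, 5, 16} has 3 elements.
|A × B| = |A| × |B| = 10 × 3 = 30

30


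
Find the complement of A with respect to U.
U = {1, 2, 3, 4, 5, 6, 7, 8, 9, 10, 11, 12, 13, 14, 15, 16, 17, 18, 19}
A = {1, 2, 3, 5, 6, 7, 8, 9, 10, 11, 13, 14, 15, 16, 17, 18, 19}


Universal set U = {1, 2, 3, 4, 5, 6, 7, 8, 9, 10, 11, 12, 13, 14, 15, 16, 17, 18, 19}
Set A = {1, 2, 3, 5, 6, 7, 8, 9, 10, 11, 13, 14, 15, 16, 17, 18, 19}
A' = U \ A = elements in U but not in A
Checking each element of U:
1 (in A, exclude), 2 (in A, exclude), 3 (in A, exclude), 4 (not in A, include), 5 (in A, exclude), 6 (in A, exclude), 7 (in A, exclude), 8 (in A, exclude), 9 (in A, exclude), 10 (in A, exclude), 11 (in A, exclude), 12 (not in A, include), 13 (in A, exclude), 14 (in A, exclude), 15 (in A, exclude), 16 (in A, exclude), 17 (in A, exclude), 18 (in A, exclude), 19 (in A, exclude)
A' = {4, 12}

{4, 12}


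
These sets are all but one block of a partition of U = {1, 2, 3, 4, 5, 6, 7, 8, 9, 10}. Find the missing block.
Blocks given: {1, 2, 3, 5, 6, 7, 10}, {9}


U = {1, 2, 3, 4, 5, 6, 7, 8, 9, 10}
Shown blocks: {1, 2, 3, 5, 6, 7, 10}, {9}
A partition's blocks are pairwise disjoint and cover U, so the missing block = U \ (union of shown blocks).
Union of shown blocks: {1, 2, 3, 5, 6, 7, 9, 10}
Missing block = U \ (union) = {4, 8}

{4, 8}


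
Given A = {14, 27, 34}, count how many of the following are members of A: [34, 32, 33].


Set A = {14, 27, 34}
Candidates: [34, 32, 33]
Check each candidate:
34 ∈ A, 32 ∉ A, 33 ∉ A
Count of candidates in A: 1

1


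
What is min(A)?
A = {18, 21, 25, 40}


Set A = {18, 21, 25, 40}
Elements in ascending order: 18, 21, 25, 40
The smallest element is 18.

18


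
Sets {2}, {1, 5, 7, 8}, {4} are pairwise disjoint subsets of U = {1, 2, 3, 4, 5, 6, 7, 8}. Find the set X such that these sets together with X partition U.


U = {1, 2, 3, 4, 5, 6, 7, 8}
Shown blocks: {2}, {1, 5, 7, 8}, {4}
A partition's blocks are pairwise disjoint and cover U, so the missing block = U \ (union of shown blocks).
Union of shown blocks: {1, 2, 4, 5, 7, 8}
Missing block = U \ (union) = {3, 6}

{3, 6}


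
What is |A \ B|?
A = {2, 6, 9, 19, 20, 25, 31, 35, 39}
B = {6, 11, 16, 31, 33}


Set A = {2, 6, 9, 19, 20, 25, 31, 35, 39}
Set B = {6, 11, 16, 31, 33}
A \ B = {2, 9, 19, 20, 25, 35, 39}
|A \ B| = 7

7


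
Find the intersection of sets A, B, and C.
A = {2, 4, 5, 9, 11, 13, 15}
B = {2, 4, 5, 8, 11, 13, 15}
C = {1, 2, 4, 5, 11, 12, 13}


Set A = {2, 4, 5, 9, 11, 13, 15}
Set B = {2, 4, 5, 8, 11, 13, 15}
Set C = {1, 2, 4, 5, 11, 12, 13}
First, A ∩ B = {2, 4, 5, 11, 13, 15}
Then, (A ∩ B) ∩ C = {2, 4, 5, 11, 13}

{2, 4, 5, 11, 13}


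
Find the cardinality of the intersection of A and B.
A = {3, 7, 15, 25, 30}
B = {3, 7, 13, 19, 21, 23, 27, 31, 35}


Set A = {3, 7, 15, 25, 30}
Set B = {3, 7, 13, 19, 21, 23, 27, 31, 35}
A ∩ B = {3, 7}
|A ∩ B| = 2

2


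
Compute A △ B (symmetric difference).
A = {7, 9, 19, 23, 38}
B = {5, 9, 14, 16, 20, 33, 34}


Set A = {7, 9, 19, 23, 38}
Set B = {5, 9, 14, 16, 20, 33, 34}
A △ B = (A \ B) ∪ (B \ A)
Elements in A but not B: {7, 19, 23, 38}
Elements in B but not A: {5, 14, 16, 20, 33, 34}
A △ B = {5, 7, 14, 16, 19, 20, 23, 33, 34, 38}

{5, 7, 14, 16, 19, 20, 23, 33, 34, 38}


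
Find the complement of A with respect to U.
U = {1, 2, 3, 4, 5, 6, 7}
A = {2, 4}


Universal set U = {1, 2, 3, 4, 5, 6, 7}
Set A = {2, 4}
A' = U \ A = elements in U but not in A
Checking each element of U:
1 (not in A, include), 2 (in A, exclude), 3 (not in A, include), 4 (in A, exclude), 5 (not in A, include), 6 (not in A, include), 7 (not in A, include)
A' = {1, 3, 5, 6, 7}

{1, 3, 5, 6, 7}


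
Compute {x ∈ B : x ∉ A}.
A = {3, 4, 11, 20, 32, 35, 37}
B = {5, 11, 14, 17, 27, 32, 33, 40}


Set A = {3, 4, 11, 20, 32, 35, 37}
Set B = {5, 11, 14, 17, 27, 32, 33, 40}
Check each element of B against A:
5 ∉ A (include), 11 ∈ A, 14 ∉ A (include), 17 ∉ A (include), 27 ∉ A (include), 32 ∈ A, 33 ∉ A (include), 40 ∉ A (include)
Elements of B not in A: {5, 14, 17, 27, 33, 40}

{5, 14, 17, 27, 33, 40}


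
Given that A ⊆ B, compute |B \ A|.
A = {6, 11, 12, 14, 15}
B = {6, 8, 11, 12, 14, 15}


Set A = {6, 11, 12, 14, 15}, |A| = 5
Set B = {6, 8, 11, 12, 14, 15}, |B| = 6
Since A ⊆ B: B \ A = {8}
|B| - |A| = 6 - 5 = 1

1


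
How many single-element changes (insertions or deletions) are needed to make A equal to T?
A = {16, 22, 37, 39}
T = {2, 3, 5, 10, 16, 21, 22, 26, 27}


Set A = {16, 22, 37, 39}
Set T = {2, 3, 5, 10, 16, 21, 22, 26, 27}
Elements to remove from A (in A, not in T): {37, 39} → 2 removals
Elements to add to A (in T, not in A): {2, 3, 5, 10, 21, 26, 27} → 7 additions
Total edits = 2 + 7 = 9

9


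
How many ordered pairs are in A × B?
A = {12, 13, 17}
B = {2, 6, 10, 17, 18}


Set A = {12, 13, 17} has 3 elements.
Set B = {2, 6, 10, 17, 18} has 5 elements.
|A × B| = |A| × |B| = 3 × 5 = 15

15


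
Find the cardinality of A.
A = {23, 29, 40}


Set A = {23, 29, 40}
Listing elements: 23, 29, 40
Counting: 3 elements
|A| = 3

3


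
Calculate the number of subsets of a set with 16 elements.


The set has 16 elements.
The power set contains all possible subsets.
|P(A)| = 2^|A| = 2^16 = 65536

65536


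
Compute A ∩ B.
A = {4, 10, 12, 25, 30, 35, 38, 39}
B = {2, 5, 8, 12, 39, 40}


Set A = {4, 10, 12, 25, 30, 35, 38, 39}
Set B = {2, 5, 8, 12, 39, 40}
A ∩ B includes only elements in both sets.
Check each element of A against B:
4 ✗, 10 ✗, 12 ✓, 25 ✗, 30 ✗, 35 ✗, 38 ✗, 39 ✓
A ∩ B = {12, 39}

{12, 39}


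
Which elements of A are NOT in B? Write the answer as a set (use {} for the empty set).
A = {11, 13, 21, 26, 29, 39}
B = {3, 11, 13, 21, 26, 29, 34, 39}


Set A = {11, 13, 21, 26, 29, 39}
Set B = {3, 11, 13, 21, 26, 29, 34, 39}
Check each element of A against B:
11 ∈ B, 13 ∈ B, 21 ∈ B, 26 ∈ B, 29 ∈ B, 39 ∈ B
Elements of A not in B: {}

{}


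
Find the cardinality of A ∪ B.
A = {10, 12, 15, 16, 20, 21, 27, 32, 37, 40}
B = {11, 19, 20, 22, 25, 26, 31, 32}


Set A = {10, 12, 15, 16, 20, 21, 27, 32, 37, 40}, |A| = 10
Set B = {11, 19, 20, 22, 25, 26, 31, 32}, |B| = 8
A ∩ B = {20, 32}, |A ∩ B| = 2
|A ∪ B| = |A| + |B| - |A ∩ B| = 10 + 8 - 2 = 16

16


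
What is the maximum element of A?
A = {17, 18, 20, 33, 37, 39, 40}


Set A = {17, 18, 20, 33, 37, 39, 40}
Elements in ascending order: 17, 18, 20, 33, 37, 39, 40
The largest element is 40.

40


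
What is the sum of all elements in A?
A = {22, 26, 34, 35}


Set A = {22, 26, 34, 35}
Sum = 22 + 26 + 34 + 35 = 117

117


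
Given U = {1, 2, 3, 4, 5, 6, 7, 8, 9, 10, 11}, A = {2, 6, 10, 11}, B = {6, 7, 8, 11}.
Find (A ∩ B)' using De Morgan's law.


U = {1, 2, 3, 4, 5, 6, 7, 8, 9, 10, 11}
A = {2, 6, 10, 11}, B = {6, 7, 8, 11}
A ∩ B = {6, 11}
(A ∩ B)' = U \ (A ∩ B) = {1, 2, 3, 4, 5, 7, 8, 9, 10}
Verification via A' ∪ B': A' = {1, 3, 4, 5, 7, 8, 9}, B' = {1, 2, 3, 4, 5, 9, 10}
A' ∪ B' = {1, 2, 3, 4, 5, 7, 8, 9, 10} ✓

{1, 2, 3, 4, 5, 7, 8, 9, 10}


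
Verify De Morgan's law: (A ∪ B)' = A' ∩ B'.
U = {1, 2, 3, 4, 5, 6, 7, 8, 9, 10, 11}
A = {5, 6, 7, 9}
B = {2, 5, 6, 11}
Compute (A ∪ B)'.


U = {1, 2, 3, 4, 5, 6, 7, 8, 9, 10, 11}
A = {5, 6, 7, 9}, B = {2, 5, 6, 11}
A ∪ B = {2, 5, 6, 7, 9, 11}
(A ∪ B)' = U \ (A ∪ B) = {1, 3, 4, 8, 10}
Verification via A' ∩ B': A' = {1, 2, 3, 4, 8, 10, 11}, B' = {1, 3, 4, 7, 8, 9, 10}
A' ∩ B' = {1, 3, 4, 8, 10} ✓

{1, 3, 4, 8, 10}


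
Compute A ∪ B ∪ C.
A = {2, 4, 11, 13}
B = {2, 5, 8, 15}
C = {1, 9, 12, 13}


Set A = {2, 4, 11, 13}
Set B = {2, 5, 8, 15}
Set C = {1, 9, 12, 13}
First, A ∪ B = {2, 4, 5, 8, 11, 13, 15}
Then, (A ∪ B) ∪ C = {1, 2, 4, 5, 8, 9, 11, 12, 13, 15}

{1, 2, 4, 5, 8, 9, 11, 12, 13, 15}


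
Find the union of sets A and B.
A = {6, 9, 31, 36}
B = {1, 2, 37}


Set A = {6, 9, 31, 36}
Set B = {1, 2, 37}
A ∪ B includes all elements in either set.
Elements from A: {6, 9, 31, 36}
Elements from B not already included: {1, 2, 37}
A ∪ B = {1, 2, 6, 9, 31, 36, 37}

{1, 2, 6, 9, 31, 36, 37}


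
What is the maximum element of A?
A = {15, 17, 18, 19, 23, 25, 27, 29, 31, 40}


Set A = {15, 17, 18, 19, 23, 25, 27, 29, 31, 40}
Elements in ascending order: 15, 17, 18, 19, 23, 25, 27, 29, 31, 40
The largest element is 40.

40


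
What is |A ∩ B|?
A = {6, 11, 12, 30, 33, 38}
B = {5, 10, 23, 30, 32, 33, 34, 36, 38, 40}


Set A = {6, 11, 12, 30, 33, 38}
Set B = {5, 10, 23, 30, 32, 33, 34, 36, 38, 40}
A ∩ B = {30, 33, 38}
|A ∩ B| = 3

3


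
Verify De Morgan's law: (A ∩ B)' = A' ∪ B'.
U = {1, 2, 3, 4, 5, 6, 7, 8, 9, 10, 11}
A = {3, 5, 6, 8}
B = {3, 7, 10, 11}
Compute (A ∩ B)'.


U = {1, 2, 3, 4, 5, 6, 7, 8, 9, 10, 11}
A = {3, 5, 6, 8}, B = {3, 7, 10, 11}
A ∩ B = {3}
(A ∩ B)' = U \ (A ∩ B) = {1, 2, 4, 5, 6, 7, 8, 9, 10, 11}
Verification via A' ∪ B': A' = {1, 2, 4, 7, 9, 10, 11}, B' = {1, 2, 4, 5, 6, 8, 9}
A' ∪ B' = {1, 2, 4, 5, 6, 7, 8, 9, 10, 11} ✓

{1, 2, 4, 5, 6, 7, 8, 9, 10, 11}


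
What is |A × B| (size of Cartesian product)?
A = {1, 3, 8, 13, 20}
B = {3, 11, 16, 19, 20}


Set A = {1, 3, 8, 13, 20} has 5 elements.
Set B = {3, 11, 16, 19, 20} has 5 elements.
|A × B| = |A| × |B| = 5 × 5 = 25

25


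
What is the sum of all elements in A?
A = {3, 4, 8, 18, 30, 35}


Set A = {3, 4, 8, 18, 30, 35}
Sum = 3 + 4 + 8 + 18 + 30 + 35 = 98

98


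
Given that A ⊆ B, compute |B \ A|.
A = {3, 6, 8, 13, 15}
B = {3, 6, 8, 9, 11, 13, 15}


Set A = {3, 6, 8, 13, 15}, |A| = 5
Set B = {3, 6, 8, 9, 11, 13, 15}, |B| = 7
Since A ⊆ B: B \ A = {9, 11}
|B| - |A| = 7 - 5 = 2

2


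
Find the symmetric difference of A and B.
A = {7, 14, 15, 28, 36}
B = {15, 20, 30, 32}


Set A = {7, 14, 15, 28, 36}
Set B = {15, 20, 30, 32}
A △ B = (A \ B) ∪ (B \ A)
Elements in A but not B: {7, 14, 28, 36}
Elements in B but not A: {20, 30, 32}
A △ B = {7, 14, 20, 28, 30, 32, 36}

{7, 14, 20, 28, 30, 32, 36}


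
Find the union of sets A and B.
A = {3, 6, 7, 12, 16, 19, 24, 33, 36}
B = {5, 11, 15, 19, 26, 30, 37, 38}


Set A = {3, 6, 7, 12, 16, 19, 24, 33, 36}
Set B = {5, 11, 15, 19, 26, 30, 37, 38}
A ∪ B includes all elements in either set.
Elements from A: {3, 6, 7, 12, 16, 19, 24, 33, 36}
Elements from B not already included: {5, 11, 15, 26, 30, 37, 38}
A ∪ B = {3, 5, 6, 7, 11, 12, 15, 16, 19, 24, 26, 30, 33, 36, 37, 38}

{3, 5, 6, 7, 11, 12, 15, 16, 19, 24, 26, 30, 33, 36, 37, 38}


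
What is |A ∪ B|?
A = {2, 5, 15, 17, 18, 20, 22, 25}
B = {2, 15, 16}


Set A = {2, 5, 15, 17, 18, 20, 22, 25}, |A| = 8
Set B = {2, 15, 16}, |B| = 3
A ∩ B = {2, 15}, |A ∩ B| = 2
|A ∪ B| = |A| + |B| - |A ∩ B| = 8 + 3 - 2 = 9

9


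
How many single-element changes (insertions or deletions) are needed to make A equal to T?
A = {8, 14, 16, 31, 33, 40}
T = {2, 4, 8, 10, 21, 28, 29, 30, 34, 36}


Set A = {8, 14, 16, 31, 33, 40}
Set T = {2, 4, 8, 10, 21, 28, 29, 30, 34, 36}
Elements to remove from A (in A, not in T): {14, 16, 31, 33, 40} → 5 removals
Elements to add to A (in T, not in A): {2, 4, 10, 21, 28, 29, 30, 34, 36} → 9 additions
Total edits = 5 + 9 = 14

14


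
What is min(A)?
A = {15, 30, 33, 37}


Set A = {15, 30, 33, 37}
Elements in ascending order: 15, 30, 33, 37
The smallest element is 15.

15


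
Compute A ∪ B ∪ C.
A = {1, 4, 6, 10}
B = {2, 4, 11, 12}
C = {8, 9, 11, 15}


Set A = {1, 4, 6, 10}
Set B = {2, 4, 11, 12}
Set C = {8, 9, 11, 15}
First, A ∪ B = {1, 2, 4, 6, 10, 11, 12}
Then, (A ∪ B) ∪ C = {1, 2, 4, 6, 8, 9, 10, 11, 12, 15}

{1, 2, 4, 6, 8, 9, 10, 11, 12, 15}


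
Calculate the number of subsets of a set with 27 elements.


The set has 27 elements.
The power set contains all possible subsets.
|P(A)| = 2^|A| = 2^27 = 134217728

134217728


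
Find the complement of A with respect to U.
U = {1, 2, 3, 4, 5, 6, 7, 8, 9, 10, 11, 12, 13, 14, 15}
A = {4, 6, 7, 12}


Universal set U = {1, 2, 3, 4, 5, 6, 7, 8, 9, 10, 11, 12, 13, 14, 15}
Set A = {4, 6, 7, 12}
A' = U \ A = elements in U but not in A
Checking each element of U:
1 (not in A, include), 2 (not in A, include), 3 (not in A, include), 4 (in A, exclude), 5 (not in A, include), 6 (in A, exclude), 7 (in A, exclude), 8 (not in A, include), 9 (not in A, include), 10 (not in A, include), 11 (not in A, include), 12 (in A, exclude), 13 (not in A, include), 14 (not in A, include), 15 (not in A, include)
A' = {1, 2, 3, 5, 8, 9, 10, 11, 13, 14, 15}

{1, 2, 3, 5, 8, 9, 10, 11, 13, 14, 15}


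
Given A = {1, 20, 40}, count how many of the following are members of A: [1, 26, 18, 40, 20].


Set A = {1, 20, 40}
Candidates: [1, 26, 18, 40, 20]
Check each candidate:
1 ∈ A, 26 ∉ A, 18 ∉ A, 40 ∈ A, 20 ∈ A
Count of candidates in A: 3

3


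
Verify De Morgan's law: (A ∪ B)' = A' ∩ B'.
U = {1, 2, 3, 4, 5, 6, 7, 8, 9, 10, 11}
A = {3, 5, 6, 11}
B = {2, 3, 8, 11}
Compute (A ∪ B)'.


U = {1, 2, 3, 4, 5, 6, 7, 8, 9, 10, 11}
A = {3, 5, 6, 11}, B = {2, 3, 8, 11}
A ∪ B = {2, 3, 5, 6, 8, 11}
(A ∪ B)' = U \ (A ∪ B) = {1, 4, 7, 9, 10}
Verification via A' ∩ B': A' = {1, 2, 4, 7, 8, 9, 10}, B' = {1, 4, 5, 6, 7, 9, 10}
A' ∩ B' = {1, 4, 7, 9, 10} ✓

{1, 4, 7, 9, 10}


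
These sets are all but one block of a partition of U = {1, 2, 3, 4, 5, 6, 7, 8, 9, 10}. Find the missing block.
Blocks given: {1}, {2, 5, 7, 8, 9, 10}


U = {1, 2, 3, 4, 5, 6, 7, 8, 9, 10}
Shown blocks: {1}, {2, 5, 7, 8, 9, 10}
A partition's blocks are pairwise disjoint and cover U, so the missing block = U \ (union of shown blocks).
Union of shown blocks: {1, 2, 5, 7, 8, 9, 10}
Missing block = U \ (union) = {3, 4, 6}

{3, 4, 6}


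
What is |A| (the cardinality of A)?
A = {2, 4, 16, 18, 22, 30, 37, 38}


Set A = {2, 4, 16, 18, 22, 30, 37, 38}
Listing elements: 2, 4, 16, 18, 22, 30, 37, 38
Counting: 8 elements
|A| = 8

8


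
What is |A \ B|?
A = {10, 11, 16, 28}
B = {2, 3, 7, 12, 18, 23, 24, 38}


Set A = {10, 11, 16, 28}
Set B = {2, 3, 7, 12, 18, 23, 24, 38}
A \ B = {10, 11, 16, 28}
|A \ B| = 4

4


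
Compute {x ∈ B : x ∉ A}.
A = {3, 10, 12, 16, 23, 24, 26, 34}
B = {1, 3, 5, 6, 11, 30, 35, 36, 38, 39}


Set A = {3, 10, 12, 16, 23, 24, 26, 34}
Set B = {1, 3, 5, 6, 11, 30, 35, 36, 38, 39}
Check each element of B against A:
1 ∉ A (include), 3 ∈ A, 5 ∉ A (include), 6 ∉ A (include), 11 ∉ A (include), 30 ∉ A (include), 35 ∉ A (include), 36 ∉ A (include), 38 ∉ A (include), 39 ∉ A (include)
Elements of B not in A: {1, 5, 6, 11, 30, 35, 36, 38, 39}

{1, 5, 6, 11, 30, 35, 36, 38, 39}


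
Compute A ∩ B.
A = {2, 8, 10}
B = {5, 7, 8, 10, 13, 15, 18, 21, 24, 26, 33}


Set A = {2, 8, 10}
Set B = {5, 7, 8, 10, 13, 15, 18, 21, 24, 26, 33}
A ∩ B includes only elements in both sets.
Check each element of A against B:
2 ✗, 8 ✓, 10 ✓
A ∩ B = {8, 10}

{8, 10}


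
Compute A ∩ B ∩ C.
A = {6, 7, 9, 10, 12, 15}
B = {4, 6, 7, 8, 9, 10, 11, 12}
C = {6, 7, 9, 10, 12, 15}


Set A = {6, 7, 9, 10, 12, 15}
Set B = {4, 6, 7, 8, 9, 10, 11, 12}
Set C = {6, 7, 9, 10, 12, 15}
First, A ∩ B = {6, 7, 9, 10, 12}
Then, (A ∩ B) ∩ C = {6, 7, 9, 10, 12}

{6, 7, 9, 10, 12}


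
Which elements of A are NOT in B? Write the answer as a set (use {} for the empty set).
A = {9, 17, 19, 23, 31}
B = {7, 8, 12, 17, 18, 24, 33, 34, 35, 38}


Set A = {9, 17, 19, 23, 31}
Set B = {7, 8, 12, 17, 18, 24, 33, 34, 35, 38}
Check each element of A against B:
9 ∉ B (include), 17 ∈ B, 19 ∉ B (include), 23 ∉ B (include), 31 ∉ B (include)
Elements of A not in B: {9, 19, 23, 31}

{9, 19, 23, 31}


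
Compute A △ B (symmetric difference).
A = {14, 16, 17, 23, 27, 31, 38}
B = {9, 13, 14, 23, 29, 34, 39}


Set A = {14, 16, 17, 23, 27, 31, 38}
Set B = {9, 13, 14, 23, 29, 34, 39}
A △ B = (A \ B) ∪ (B \ A)
Elements in A but not B: {16, 17, 27, 31, 38}
Elements in B but not A: {9, 13, 29, 34, 39}
A △ B = {9, 13, 16, 17, 27, 29, 31, 34, 38, 39}

{9, 13, 16, 17, 27, 29, 31, 34, 38, 39}


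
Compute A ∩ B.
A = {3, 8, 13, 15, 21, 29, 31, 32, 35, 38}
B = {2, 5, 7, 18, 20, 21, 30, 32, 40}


Set A = {3, 8, 13, 15, 21, 29, 31, 32, 35, 38}
Set B = {2, 5, 7, 18, 20, 21, 30, 32, 40}
A ∩ B includes only elements in both sets.
Check each element of A against B:
3 ✗, 8 ✗, 13 ✗, 15 ✗, 21 ✓, 29 ✗, 31 ✗, 32 ✓, 35 ✗, 38 ✗
A ∩ B = {21, 32}

{21, 32}


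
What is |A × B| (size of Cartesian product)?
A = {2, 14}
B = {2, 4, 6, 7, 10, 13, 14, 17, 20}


Set A = {2, 14} has 2 elements.
Set B = {2, 4, 6, 7, 10, 13, 14, 17, 20} has 9 elements.
|A × B| = |A| × |B| = 2 × 9 = 18

18


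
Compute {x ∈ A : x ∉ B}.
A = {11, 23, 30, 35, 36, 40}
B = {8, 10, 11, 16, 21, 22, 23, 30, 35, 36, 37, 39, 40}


Set A = {11, 23, 30, 35, 36, 40}
Set B = {8, 10, 11, 16, 21, 22, 23, 30, 35, 36, 37, 39, 40}
Check each element of A against B:
11 ∈ B, 23 ∈ B, 30 ∈ B, 35 ∈ B, 36 ∈ B, 40 ∈ B
Elements of A not in B: {}

{}


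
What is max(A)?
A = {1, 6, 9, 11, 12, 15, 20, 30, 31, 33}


Set A = {1, 6, 9, 11, 12, 15, 20, 30, 31, 33}
Elements in ascending order: 1, 6, 9, 11, 12, 15, 20, 30, 31, 33
The largest element is 33.

33


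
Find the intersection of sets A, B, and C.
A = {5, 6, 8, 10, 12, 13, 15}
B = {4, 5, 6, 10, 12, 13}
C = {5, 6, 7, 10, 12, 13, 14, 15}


Set A = {5, 6, 8, 10, 12, 13, 15}
Set B = {4, 5, 6, 10, 12, 13}
Set C = {5, 6, 7, 10, 12, 13, 14, 15}
First, A ∩ B = {5, 6, 10, 12, 13}
Then, (A ∩ B) ∩ C = {5, 6, 10, 12, 13}

{5, 6, 10, 12, 13}


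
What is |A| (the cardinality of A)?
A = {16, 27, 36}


Set A = {16, 27, 36}
Listing elements: 16, 27, 36
Counting: 3 elements
|A| = 3

3


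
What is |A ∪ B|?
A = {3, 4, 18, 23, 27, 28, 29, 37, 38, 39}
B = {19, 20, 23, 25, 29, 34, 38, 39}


Set A = {3, 4, 18, 23, 27, 28, 29, 37, 38, 39}, |A| = 10
Set B = {19, 20, 23, 25, 29, 34, 38, 39}, |B| = 8
A ∩ B = {23, 29, 38, 39}, |A ∩ B| = 4
|A ∪ B| = |A| + |B| - |A ∩ B| = 10 + 8 - 4 = 14

14


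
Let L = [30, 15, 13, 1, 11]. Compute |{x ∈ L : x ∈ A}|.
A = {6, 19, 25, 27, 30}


Set A = {6, 19, 25, 27, 30}
Candidates: [30, 15, 13, 1, 11]
Check each candidate:
30 ∈ A, 15 ∉ A, 13 ∉ A, 1 ∉ A, 11 ∉ A
Count of candidates in A: 1

1


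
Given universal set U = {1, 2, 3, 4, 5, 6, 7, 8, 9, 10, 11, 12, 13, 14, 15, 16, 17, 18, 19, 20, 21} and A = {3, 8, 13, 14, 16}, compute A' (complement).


Universal set U = {1, 2, 3, 4, 5, 6, 7, 8, 9, 10, 11, 12, 13, 14, 15, 16, 17, 18, 19, 20, 21}
Set A = {3, 8, 13, 14, 16}
A' = U \ A = elements in U but not in A
Checking each element of U:
1 (not in A, include), 2 (not in A, include), 3 (in A, exclude), 4 (not in A, include), 5 (not in A, include), 6 (not in A, include), 7 (not in A, include), 8 (in A, exclude), 9 (not in A, include), 10 (not in A, include), 11 (not in A, include), 12 (not in A, include), 13 (in A, exclude), 14 (in A, exclude), 15 (not in A, include), 16 (in A, exclude), 17 (not in A, include), 18 (not in A, include), 19 (not in A, include), 20 (not in A, include), 21 (not in A, include)
A' = {1, 2, 4, 5, 6, 7, 9, 10, 11, 12, 15, 17, 18, 19, 20, 21}

{1, 2, 4, 5, 6, 7, 9, 10, 11, 12, 15, 17, 18, 19, 20, 21}


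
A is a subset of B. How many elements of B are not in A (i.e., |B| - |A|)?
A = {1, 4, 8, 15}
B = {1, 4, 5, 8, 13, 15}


Set A = {1, 4, 8, 15}, |A| = 4
Set B = {1, 4, 5, 8, 13, 15}, |B| = 6
Since A ⊆ B: B \ A = {5, 13}
|B| - |A| = 6 - 4 = 2

2


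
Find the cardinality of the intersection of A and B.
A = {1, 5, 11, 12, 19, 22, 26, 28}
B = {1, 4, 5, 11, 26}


Set A = {1, 5, 11, 12, 19, 22, 26, 28}
Set B = {1, 4, 5, 11, 26}
A ∩ B = {1, 5, 11, 26}
|A ∩ B| = 4

4


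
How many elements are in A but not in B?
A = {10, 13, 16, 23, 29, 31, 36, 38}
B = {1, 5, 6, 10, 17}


Set A = {10, 13, 16, 23, 29, 31, 36, 38}
Set B = {1, 5, 6, 10, 17}
A \ B = {13, 16, 23, 29, 31, 36, 38}
|A \ B| = 7

7


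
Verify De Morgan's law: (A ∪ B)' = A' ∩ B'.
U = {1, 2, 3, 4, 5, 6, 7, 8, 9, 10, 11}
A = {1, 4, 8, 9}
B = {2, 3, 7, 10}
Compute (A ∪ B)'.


U = {1, 2, 3, 4, 5, 6, 7, 8, 9, 10, 11}
A = {1, 4, 8, 9}, B = {2, 3, 7, 10}
A ∪ B = {1, 2, 3, 4, 7, 8, 9, 10}
(A ∪ B)' = U \ (A ∪ B) = {5, 6, 11}
Verification via A' ∩ B': A' = {2, 3, 5, 6, 7, 10, 11}, B' = {1, 4, 5, 6, 8, 9, 11}
A' ∩ B' = {5, 6, 11} ✓

{5, 6, 11}


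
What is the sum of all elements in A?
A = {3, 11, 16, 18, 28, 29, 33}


Set A = {3, 11, 16, 18, 28, 29, 33}
Sum = 3 + 11 + 16 + 18 + 28 + 29 + 33 = 138

138


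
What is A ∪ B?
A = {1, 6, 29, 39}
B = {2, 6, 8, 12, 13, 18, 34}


Set A = {1, 6, 29, 39}
Set B = {2, 6, 8, 12, 13, 18, 34}
A ∪ B includes all elements in either set.
Elements from A: {1, 6, 29, 39}
Elements from B not already included: {2, 8, 12, 13, 18, 34}
A ∪ B = {1, 2, 6, 8, 12, 13, 18, 29, 34, 39}

{1, 2, 6, 8, 12, 13, 18, 29, 34, 39}


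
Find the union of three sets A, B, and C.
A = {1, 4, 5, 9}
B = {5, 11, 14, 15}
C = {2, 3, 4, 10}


Set A = {1, 4, 5, 9}
Set B = {5, 11, 14, 15}
Set C = {2, 3, 4, 10}
First, A ∪ B = {1, 4, 5, 9, 11, 14, 15}
Then, (A ∪ B) ∪ C = {1, 2, 3, 4, 5, 9, 10, 11, 14, 15}

{1, 2, 3, 4, 5, 9, 10, 11, 14, 15}


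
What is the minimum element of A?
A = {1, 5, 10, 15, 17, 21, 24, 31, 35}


Set A = {1, 5, 10, 15, 17, 21, 24, 31, 35}
Elements in ascending order: 1, 5, 10, 15, 17, 21, 24, 31, 35
The smallest element is 1.

1


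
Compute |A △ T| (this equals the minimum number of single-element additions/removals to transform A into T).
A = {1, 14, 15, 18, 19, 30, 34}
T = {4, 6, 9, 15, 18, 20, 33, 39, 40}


Set A = {1, 14, 15, 18, 19, 30, 34}
Set T = {4, 6, 9, 15, 18, 20, 33, 39, 40}
Elements to remove from A (in A, not in T): {1, 14, 19, 30, 34} → 5 removals
Elements to add to A (in T, not in A): {4, 6, 9, 20, 33, 39, 40} → 7 additions
Total edits = 5 + 7 = 12

12


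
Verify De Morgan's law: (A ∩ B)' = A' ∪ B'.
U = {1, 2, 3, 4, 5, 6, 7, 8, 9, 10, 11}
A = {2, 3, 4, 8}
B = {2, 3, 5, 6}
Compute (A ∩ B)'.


U = {1, 2, 3, 4, 5, 6, 7, 8, 9, 10, 11}
A = {2, 3, 4, 8}, B = {2, 3, 5, 6}
A ∩ B = {2, 3}
(A ∩ B)' = U \ (A ∩ B) = {1, 4, 5, 6, 7, 8, 9, 10, 11}
Verification via A' ∪ B': A' = {1, 5, 6, 7, 9, 10, 11}, B' = {1, 4, 7, 8, 9, 10, 11}
A' ∪ B' = {1, 4, 5, 6, 7, 8, 9, 10, 11} ✓

{1, 4, 5, 6, 7, 8, 9, 10, 11}


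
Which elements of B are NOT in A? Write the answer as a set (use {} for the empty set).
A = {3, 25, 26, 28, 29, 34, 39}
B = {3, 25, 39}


Set A = {3, 25, 26, 28, 29, 34, 39}
Set B = {3, 25, 39}
Check each element of B against A:
3 ∈ A, 25 ∈ A, 39 ∈ A
Elements of B not in A: {}

{}


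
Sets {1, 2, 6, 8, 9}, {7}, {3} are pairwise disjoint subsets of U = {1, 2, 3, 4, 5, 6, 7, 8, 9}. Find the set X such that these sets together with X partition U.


U = {1, 2, 3, 4, 5, 6, 7, 8, 9}
Shown blocks: {1, 2, 6, 8, 9}, {7}, {3}
A partition's blocks are pairwise disjoint and cover U, so the missing block = U \ (union of shown blocks).
Union of shown blocks: {1, 2, 3, 6, 7, 8, 9}
Missing block = U \ (union) = {4, 5}

{4, 5}


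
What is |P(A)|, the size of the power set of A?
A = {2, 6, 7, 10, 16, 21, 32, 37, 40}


Set A = {2, 6, 7, 10, 16, 21, 32, 37, 40}
|A| = 9
The power set P(A) contains all subsets of A.
|P(A)| = 2^|A| = 2^9 = 512

512


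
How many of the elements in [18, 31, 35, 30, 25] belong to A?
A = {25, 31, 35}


Set A = {25, 31, 35}
Candidates: [18, 31, 35, 30, 25]
Check each candidate:
18 ∉ A, 31 ∈ A, 35 ∈ A, 30 ∉ A, 25 ∈ A
Count of candidates in A: 3

3


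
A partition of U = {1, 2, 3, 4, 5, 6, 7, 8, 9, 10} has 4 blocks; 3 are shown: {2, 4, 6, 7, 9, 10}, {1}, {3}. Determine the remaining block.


U = {1, 2, 3, 4, 5, 6, 7, 8, 9, 10}
Shown blocks: {2, 4, 6, 7, 9, 10}, {1}, {3}
A partition's blocks are pairwise disjoint and cover U, so the missing block = U \ (union of shown blocks).
Union of shown blocks: {1, 2, 3, 4, 6, 7, 9, 10}
Missing block = U \ (union) = {5, 8}

{5, 8}
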